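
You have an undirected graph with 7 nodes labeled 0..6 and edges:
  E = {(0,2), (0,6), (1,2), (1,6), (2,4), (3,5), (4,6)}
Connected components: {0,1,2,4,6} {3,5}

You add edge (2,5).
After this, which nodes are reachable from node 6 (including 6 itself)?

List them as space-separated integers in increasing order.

Before: nodes reachable from 6: {0,1,2,4,6}
Adding (2,5): merges 6's component with another. Reachability grows.
After: nodes reachable from 6: {0,1,2,3,4,5,6}

Answer: 0 1 2 3 4 5 6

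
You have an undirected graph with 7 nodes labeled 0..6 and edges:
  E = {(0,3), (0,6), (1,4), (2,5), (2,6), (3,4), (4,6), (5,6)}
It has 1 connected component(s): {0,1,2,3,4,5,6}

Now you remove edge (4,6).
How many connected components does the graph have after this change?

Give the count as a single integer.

Answer: 1

Derivation:
Initial component count: 1
Remove (4,6): not a bridge. Count unchanged: 1.
  After removal, components: {0,1,2,3,4,5,6}
New component count: 1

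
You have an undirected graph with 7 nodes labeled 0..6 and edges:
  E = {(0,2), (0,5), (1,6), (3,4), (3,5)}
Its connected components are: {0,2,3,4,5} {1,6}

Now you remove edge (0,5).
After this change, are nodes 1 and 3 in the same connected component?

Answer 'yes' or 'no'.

Initial components: {0,2,3,4,5} {1,6}
Removing edge (0,5): it was a bridge — component count 2 -> 3.
New components: {0,2} {1,6} {3,4,5}
Are 1 and 3 in the same component? no

Answer: no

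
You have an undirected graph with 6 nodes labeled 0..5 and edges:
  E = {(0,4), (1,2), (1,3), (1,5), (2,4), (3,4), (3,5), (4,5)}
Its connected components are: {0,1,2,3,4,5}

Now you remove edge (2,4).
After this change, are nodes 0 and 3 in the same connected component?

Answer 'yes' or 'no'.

Initial components: {0,1,2,3,4,5}
Removing edge (2,4): not a bridge — component count unchanged at 1.
New components: {0,1,2,3,4,5}
Are 0 and 3 in the same component? yes

Answer: yes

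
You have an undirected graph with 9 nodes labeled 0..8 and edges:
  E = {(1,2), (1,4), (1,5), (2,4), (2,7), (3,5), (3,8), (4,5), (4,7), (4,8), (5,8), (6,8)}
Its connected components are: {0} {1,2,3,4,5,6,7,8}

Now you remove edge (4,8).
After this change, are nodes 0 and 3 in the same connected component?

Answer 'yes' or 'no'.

Initial components: {0} {1,2,3,4,5,6,7,8}
Removing edge (4,8): not a bridge — component count unchanged at 2.
New components: {0} {1,2,3,4,5,6,7,8}
Are 0 and 3 in the same component? no

Answer: no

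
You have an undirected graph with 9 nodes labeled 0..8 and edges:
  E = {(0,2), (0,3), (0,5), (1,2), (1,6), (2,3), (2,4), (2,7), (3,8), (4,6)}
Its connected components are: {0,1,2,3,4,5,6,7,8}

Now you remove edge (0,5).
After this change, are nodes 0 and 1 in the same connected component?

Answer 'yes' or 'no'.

Answer: yes

Derivation:
Initial components: {0,1,2,3,4,5,6,7,8}
Removing edge (0,5): it was a bridge — component count 1 -> 2.
New components: {0,1,2,3,4,6,7,8} {5}
Are 0 and 1 in the same component? yes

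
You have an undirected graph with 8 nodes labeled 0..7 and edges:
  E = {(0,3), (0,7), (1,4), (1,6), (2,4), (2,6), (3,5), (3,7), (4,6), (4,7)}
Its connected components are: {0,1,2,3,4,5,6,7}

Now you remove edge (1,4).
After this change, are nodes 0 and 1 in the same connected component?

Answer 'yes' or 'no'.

Initial components: {0,1,2,3,4,5,6,7}
Removing edge (1,4): not a bridge — component count unchanged at 1.
New components: {0,1,2,3,4,5,6,7}
Are 0 and 1 in the same component? yes

Answer: yes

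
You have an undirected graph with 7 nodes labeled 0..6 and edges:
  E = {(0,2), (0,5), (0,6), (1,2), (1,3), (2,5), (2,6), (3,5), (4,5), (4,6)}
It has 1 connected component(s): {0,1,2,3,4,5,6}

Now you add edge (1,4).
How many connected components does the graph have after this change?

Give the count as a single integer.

Answer: 1

Derivation:
Initial component count: 1
Add (1,4): endpoints already in same component. Count unchanged: 1.
New component count: 1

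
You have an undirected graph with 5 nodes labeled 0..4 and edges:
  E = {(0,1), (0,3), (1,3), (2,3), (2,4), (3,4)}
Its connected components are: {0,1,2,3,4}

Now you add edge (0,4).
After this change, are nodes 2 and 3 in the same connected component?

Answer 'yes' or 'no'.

Answer: yes

Derivation:
Initial components: {0,1,2,3,4}
Adding edge (0,4): both already in same component {0,1,2,3,4}. No change.
New components: {0,1,2,3,4}
Are 2 and 3 in the same component? yes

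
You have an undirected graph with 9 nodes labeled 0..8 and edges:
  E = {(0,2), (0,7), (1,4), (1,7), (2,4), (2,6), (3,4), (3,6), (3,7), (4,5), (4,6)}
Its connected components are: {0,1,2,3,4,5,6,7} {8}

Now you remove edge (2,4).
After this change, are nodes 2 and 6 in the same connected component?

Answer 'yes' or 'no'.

Answer: yes

Derivation:
Initial components: {0,1,2,3,4,5,6,7} {8}
Removing edge (2,4): not a bridge — component count unchanged at 2.
New components: {0,1,2,3,4,5,6,7} {8}
Are 2 and 6 in the same component? yes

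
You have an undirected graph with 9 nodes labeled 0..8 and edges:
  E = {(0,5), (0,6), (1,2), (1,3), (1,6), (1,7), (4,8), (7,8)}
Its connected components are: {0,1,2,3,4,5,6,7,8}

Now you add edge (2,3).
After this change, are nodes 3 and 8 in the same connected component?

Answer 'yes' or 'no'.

Answer: yes

Derivation:
Initial components: {0,1,2,3,4,5,6,7,8}
Adding edge (2,3): both already in same component {0,1,2,3,4,5,6,7,8}. No change.
New components: {0,1,2,3,4,5,6,7,8}
Are 3 and 8 in the same component? yes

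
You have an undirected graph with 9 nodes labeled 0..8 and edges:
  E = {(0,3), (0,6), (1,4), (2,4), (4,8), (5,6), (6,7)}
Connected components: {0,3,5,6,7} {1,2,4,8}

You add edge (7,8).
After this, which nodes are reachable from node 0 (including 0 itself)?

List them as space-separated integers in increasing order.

Before: nodes reachable from 0: {0,3,5,6,7}
Adding (7,8): merges 0's component with another. Reachability grows.
After: nodes reachable from 0: {0,1,2,3,4,5,6,7,8}

Answer: 0 1 2 3 4 5 6 7 8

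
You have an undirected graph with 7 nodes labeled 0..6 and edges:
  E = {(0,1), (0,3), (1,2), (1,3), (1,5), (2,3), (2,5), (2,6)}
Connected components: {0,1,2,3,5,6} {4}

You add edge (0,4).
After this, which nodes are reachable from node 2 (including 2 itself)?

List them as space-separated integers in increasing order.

Before: nodes reachable from 2: {0,1,2,3,5,6}
Adding (0,4): merges 2's component with another. Reachability grows.
After: nodes reachable from 2: {0,1,2,3,4,5,6}

Answer: 0 1 2 3 4 5 6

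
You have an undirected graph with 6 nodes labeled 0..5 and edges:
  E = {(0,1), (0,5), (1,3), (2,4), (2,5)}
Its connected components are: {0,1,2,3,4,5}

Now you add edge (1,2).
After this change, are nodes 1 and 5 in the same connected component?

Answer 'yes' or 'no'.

Answer: yes

Derivation:
Initial components: {0,1,2,3,4,5}
Adding edge (1,2): both already in same component {0,1,2,3,4,5}. No change.
New components: {0,1,2,3,4,5}
Are 1 and 5 in the same component? yes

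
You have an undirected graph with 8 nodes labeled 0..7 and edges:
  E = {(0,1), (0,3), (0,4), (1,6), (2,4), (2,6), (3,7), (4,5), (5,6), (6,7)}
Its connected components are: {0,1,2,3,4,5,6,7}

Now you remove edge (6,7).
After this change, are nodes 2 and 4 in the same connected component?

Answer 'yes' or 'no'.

Initial components: {0,1,2,3,4,5,6,7}
Removing edge (6,7): not a bridge — component count unchanged at 1.
New components: {0,1,2,3,4,5,6,7}
Are 2 and 4 in the same component? yes

Answer: yes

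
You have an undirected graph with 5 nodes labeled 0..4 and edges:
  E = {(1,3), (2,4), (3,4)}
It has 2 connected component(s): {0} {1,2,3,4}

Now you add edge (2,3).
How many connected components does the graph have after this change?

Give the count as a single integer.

Initial component count: 2
Add (2,3): endpoints already in same component. Count unchanged: 2.
New component count: 2

Answer: 2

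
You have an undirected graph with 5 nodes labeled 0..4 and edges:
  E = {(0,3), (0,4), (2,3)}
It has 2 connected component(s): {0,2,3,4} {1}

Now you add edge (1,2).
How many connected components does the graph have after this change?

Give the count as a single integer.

Initial component count: 2
Add (1,2): merges two components. Count decreases: 2 -> 1.
New component count: 1

Answer: 1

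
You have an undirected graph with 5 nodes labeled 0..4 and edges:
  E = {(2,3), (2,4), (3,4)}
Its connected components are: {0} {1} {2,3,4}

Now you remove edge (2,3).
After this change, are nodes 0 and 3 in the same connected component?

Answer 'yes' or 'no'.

Initial components: {0} {1} {2,3,4}
Removing edge (2,3): not a bridge — component count unchanged at 3.
New components: {0} {1} {2,3,4}
Are 0 and 3 in the same component? no

Answer: no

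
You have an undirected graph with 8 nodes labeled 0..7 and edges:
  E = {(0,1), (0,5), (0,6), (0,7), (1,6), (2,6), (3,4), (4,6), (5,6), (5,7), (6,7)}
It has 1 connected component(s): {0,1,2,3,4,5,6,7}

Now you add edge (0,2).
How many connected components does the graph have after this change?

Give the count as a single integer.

Answer: 1

Derivation:
Initial component count: 1
Add (0,2): endpoints already in same component. Count unchanged: 1.
New component count: 1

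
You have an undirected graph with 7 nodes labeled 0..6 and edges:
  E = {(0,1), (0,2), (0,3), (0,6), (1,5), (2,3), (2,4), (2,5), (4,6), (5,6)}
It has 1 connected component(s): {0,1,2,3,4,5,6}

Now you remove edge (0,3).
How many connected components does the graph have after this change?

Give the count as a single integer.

Answer: 1

Derivation:
Initial component count: 1
Remove (0,3): not a bridge. Count unchanged: 1.
  After removal, components: {0,1,2,3,4,5,6}
New component count: 1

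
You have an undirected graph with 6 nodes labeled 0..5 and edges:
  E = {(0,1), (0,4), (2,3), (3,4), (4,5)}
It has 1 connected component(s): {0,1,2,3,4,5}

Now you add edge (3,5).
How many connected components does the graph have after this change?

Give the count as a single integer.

Answer: 1

Derivation:
Initial component count: 1
Add (3,5): endpoints already in same component. Count unchanged: 1.
New component count: 1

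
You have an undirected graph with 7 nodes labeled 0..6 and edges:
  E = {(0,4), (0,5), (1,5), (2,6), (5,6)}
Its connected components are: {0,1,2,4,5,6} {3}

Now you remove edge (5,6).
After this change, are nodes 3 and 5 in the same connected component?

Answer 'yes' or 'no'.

Initial components: {0,1,2,4,5,6} {3}
Removing edge (5,6): it was a bridge — component count 2 -> 3.
New components: {0,1,4,5} {2,6} {3}
Are 3 and 5 in the same component? no

Answer: no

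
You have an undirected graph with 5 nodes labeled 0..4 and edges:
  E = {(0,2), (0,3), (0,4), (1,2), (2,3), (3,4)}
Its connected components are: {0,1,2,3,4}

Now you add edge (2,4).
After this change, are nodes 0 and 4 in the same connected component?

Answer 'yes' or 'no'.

Initial components: {0,1,2,3,4}
Adding edge (2,4): both already in same component {0,1,2,3,4}. No change.
New components: {0,1,2,3,4}
Are 0 and 4 in the same component? yes

Answer: yes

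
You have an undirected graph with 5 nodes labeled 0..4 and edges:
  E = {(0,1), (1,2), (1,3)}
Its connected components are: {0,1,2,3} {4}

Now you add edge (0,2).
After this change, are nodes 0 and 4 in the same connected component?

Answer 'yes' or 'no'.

Initial components: {0,1,2,3} {4}
Adding edge (0,2): both already in same component {0,1,2,3}. No change.
New components: {0,1,2,3} {4}
Are 0 and 4 in the same component? no

Answer: no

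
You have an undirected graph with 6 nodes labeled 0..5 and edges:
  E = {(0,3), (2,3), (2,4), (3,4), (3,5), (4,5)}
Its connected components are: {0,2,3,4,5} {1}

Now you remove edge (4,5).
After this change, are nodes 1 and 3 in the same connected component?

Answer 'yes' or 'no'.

Initial components: {0,2,3,4,5} {1}
Removing edge (4,5): not a bridge — component count unchanged at 2.
New components: {0,2,3,4,5} {1}
Are 1 and 3 in the same component? no

Answer: no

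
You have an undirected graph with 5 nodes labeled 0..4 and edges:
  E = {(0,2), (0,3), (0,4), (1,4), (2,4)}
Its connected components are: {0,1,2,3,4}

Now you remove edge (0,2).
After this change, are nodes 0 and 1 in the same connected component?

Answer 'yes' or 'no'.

Answer: yes

Derivation:
Initial components: {0,1,2,3,4}
Removing edge (0,2): not a bridge — component count unchanged at 1.
New components: {0,1,2,3,4}
Are 0 and 1 in the same component? yes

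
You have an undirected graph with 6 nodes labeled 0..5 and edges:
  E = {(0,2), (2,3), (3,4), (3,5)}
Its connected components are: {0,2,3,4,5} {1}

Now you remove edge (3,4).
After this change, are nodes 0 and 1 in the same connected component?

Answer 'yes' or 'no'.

Answer: no

Derivation:
Initial components: {0,2,3,4,5} {1}
Removing edge (3,4): it was a bridge — component count 2 -> 3.
New components: {0,2,3,5} {1} {4}
Are 0 and 1 in the same component? no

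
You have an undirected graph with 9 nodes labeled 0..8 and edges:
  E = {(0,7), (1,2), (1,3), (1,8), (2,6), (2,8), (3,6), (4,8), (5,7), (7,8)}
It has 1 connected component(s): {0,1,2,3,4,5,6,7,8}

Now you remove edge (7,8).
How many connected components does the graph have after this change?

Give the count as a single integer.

Answer: 2

Derivation:
Initial component count: 1
Remove (7,8): it was a bridge. Count increases: 1 -> 2.
  After removal, components: {0,5,7} {1,2,3,4,6,8}
New component count: 2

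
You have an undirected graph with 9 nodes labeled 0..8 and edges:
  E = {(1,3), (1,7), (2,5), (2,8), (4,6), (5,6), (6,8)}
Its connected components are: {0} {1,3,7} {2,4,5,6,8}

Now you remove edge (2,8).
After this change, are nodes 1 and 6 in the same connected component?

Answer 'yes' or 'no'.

Initial components: {0} {1,3,7} {2,4,5,6,8}
Removing edge (2,8): not a bridge — component count unchanged at 3.
New components: {0} {1,3,7} {2,4,5,6,8}
Are 1 and 6 in the same component? no

Answer: no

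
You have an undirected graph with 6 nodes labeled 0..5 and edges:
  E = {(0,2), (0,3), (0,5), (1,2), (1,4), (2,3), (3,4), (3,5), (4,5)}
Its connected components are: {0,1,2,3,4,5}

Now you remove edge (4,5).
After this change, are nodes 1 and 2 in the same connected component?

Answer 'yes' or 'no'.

Answer: yes

Derivation:
Initial components: {0,1,2,3,4,5}
Removing edge (4,5): not a bridge — component count unchanged at 1.
New components: {0,1,2,3,4,5}
Are 1 and 2 in the same component? yes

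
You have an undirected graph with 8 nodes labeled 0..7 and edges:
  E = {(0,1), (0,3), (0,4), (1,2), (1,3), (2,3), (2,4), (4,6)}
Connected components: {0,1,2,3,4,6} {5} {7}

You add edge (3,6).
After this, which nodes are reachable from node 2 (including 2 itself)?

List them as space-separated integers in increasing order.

Before: nodes reachable from 2: {0,1,2,3,4,6}
Adding (3,6): both endpoints already in same component. Reachability from 2 unchanged.
After: nodes reachable from 2: {0,1,2,3,4,6}

Answer: 0 1 2 3 4 6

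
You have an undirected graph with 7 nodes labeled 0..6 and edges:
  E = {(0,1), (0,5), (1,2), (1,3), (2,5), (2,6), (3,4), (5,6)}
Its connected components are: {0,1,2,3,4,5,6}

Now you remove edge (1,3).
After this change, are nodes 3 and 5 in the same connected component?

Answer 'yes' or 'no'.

Answer: no

Derivation:
Initial components: {0,1,2,3,4,5,6}
Removing edge (1,3): it was a bridge — component count 1 -> 2.
New components: {0,1,2,5,6} {3,4}
Are 3 and 5 in the same component? no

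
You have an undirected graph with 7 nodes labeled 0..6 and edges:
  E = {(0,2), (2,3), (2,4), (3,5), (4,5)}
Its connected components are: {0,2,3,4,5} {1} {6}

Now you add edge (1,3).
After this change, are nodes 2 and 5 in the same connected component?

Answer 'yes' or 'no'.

Answer: yes

Derivation:
Initial components: {0,2,3,4,5} {1} {6}
Adding edge (1,3): merges {1} and {0,2,3,4,5}.
New components: {0,1,2,3,4,5} {6}
Are 2 and 5 in the same component? yes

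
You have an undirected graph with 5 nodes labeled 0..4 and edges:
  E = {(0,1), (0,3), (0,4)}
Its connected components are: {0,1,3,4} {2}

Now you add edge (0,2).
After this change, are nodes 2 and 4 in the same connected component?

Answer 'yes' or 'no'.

Answer: yes

Derivation:
Initial components: {0,1,3,4} {2}
Adding edge (0,2): merges {0,1,3,4} and {2}.
New components: {0,1,2,3,4}
Are 2 and 4 in the same component? yes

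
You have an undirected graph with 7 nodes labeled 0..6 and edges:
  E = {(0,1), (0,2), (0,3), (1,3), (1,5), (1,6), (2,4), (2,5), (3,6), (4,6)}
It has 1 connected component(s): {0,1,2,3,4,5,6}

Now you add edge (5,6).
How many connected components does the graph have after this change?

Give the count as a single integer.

Initial component count: 1
Add (5,6): endpoints already in same component. Count unchanged: 1.
New component count: 1

Answer: 1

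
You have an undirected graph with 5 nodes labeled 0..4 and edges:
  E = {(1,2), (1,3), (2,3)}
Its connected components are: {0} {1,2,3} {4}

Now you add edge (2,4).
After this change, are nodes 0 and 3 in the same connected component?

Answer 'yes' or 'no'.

Initial components: {0} {1,2,3} {4}
Adding edge (2,4): merges {1,2,3} and {4}.
New components: {0} {1,2,3,4}
Are 0 and 3 in the same component? no

Answer: no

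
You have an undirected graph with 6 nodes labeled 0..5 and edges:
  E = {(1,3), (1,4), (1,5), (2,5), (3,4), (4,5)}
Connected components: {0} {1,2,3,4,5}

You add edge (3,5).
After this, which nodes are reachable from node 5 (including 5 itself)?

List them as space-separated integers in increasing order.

Before: nodes reachable from 5: {1,2,3,4,5}
Adding (3,5): both endpoints already in same component. Reachability from 5 unchanged.
After: nodes reachable from 5: {1,2,3,4,5}

Answer: 1 2 3 4 5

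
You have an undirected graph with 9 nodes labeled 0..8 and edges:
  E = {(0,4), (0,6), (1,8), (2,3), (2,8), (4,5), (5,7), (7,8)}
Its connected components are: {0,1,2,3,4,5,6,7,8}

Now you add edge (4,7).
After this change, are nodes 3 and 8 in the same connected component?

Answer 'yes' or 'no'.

Answer: yes

Derivation:
Initial components: {0,1,2,3,4,5,6,7,8}
Adding edge (4,7): both already in same component {0,1,2,3,4,5,6,7,8}. No change.
New components: {0,1,2,3,4,5,6,7,8}
Are 3 and 8 in the same component? yes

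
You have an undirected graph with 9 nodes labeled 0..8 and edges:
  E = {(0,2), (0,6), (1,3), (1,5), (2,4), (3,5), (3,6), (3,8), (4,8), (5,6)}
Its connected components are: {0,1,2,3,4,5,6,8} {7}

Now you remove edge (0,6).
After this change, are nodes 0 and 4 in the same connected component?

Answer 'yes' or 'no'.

Answer: yes

Derivation:
Initial components: {0,1,2,3,4,5,6,8} {7}
Removing edge (0,6): not a bridge — component count unchanged at 2.
New components: {0,1,2,3,4,5,6,8} {7}
Are 0 and 4 in the same component? yes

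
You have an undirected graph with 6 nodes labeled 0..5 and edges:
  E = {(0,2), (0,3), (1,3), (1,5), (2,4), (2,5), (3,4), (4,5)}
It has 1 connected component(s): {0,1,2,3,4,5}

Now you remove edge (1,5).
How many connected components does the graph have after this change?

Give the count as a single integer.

Initial component count: 1
Remove (1,5): not a bridge. Count unchanged: 1.
  After removal, components: {0,1,2,3,4,5}
New component count: 1

Answer: 1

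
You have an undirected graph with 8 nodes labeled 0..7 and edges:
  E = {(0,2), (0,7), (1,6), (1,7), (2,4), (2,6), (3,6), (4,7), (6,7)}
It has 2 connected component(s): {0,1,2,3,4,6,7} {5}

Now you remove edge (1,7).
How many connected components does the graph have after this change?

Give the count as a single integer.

Initial component count: 2
Remove (1,7): not a bridge. Count unchanged: 2.
  After removal, components: {0,1,2,3,4,6,7} {5}
New component count: 2

Answer: 2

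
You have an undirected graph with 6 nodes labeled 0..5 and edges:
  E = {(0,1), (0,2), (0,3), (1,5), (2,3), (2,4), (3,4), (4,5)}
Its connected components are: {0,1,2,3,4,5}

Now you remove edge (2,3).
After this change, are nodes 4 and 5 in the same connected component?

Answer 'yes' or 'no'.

Answer: yes

Derivation:
Initial components: {0,1,2,3,4,5}
Removing edge (2,3): not a bridge — component count unchanged at 1.
New components: {0,1,2,3,4,5}
Are 4 and 5 in the same component? yes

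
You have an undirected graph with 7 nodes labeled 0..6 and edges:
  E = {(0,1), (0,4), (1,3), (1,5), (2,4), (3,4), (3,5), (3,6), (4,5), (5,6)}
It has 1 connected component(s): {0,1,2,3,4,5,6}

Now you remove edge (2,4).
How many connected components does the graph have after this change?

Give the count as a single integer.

Answer: 2

Derivation:
Initial component count: 1
Remove (2,4): it was a bridge. Count increases: 1 -> 2.
  After removal, components: {0,1,3,4,5,6} {2}
New component count: 2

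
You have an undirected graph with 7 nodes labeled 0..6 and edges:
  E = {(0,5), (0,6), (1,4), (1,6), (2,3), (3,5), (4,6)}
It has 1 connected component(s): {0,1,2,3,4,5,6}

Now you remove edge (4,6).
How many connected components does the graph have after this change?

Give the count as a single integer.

Initial component count: 1
Remove (4,6): not a bridge. Count unchanged: 1.
  After removal, components: {0,1,2,3,4,5,6}
New component count: 1

Answer: 1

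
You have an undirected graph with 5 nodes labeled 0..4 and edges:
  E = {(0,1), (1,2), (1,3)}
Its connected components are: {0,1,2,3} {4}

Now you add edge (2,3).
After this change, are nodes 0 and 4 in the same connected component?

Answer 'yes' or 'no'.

Answer: no

Derivation:
Initial components: {0,1,2,3} {4}
Adding edge (2,3): both already in same component {0,1,2,3}. No change.
New components: {0,1,2,3} {4}
Are 0 and 4 in the same component? no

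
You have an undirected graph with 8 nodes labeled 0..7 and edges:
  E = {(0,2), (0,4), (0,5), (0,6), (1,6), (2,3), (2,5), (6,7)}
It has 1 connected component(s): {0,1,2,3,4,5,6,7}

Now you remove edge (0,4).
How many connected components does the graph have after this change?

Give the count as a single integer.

Answer: 2

Derivation:
Initial component count: 1
Remove (0,4): it was a bridge. Count increases: 1 -> 2.
  After removal, components: {0,1,2,3,5,6,7} {4}
New component count: 2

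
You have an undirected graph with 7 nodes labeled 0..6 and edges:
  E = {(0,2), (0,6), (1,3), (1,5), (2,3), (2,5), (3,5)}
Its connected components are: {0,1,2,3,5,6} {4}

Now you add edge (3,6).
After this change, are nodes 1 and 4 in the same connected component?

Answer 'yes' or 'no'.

Initial components: {0,1,2,3,5,6} {4}
Adding edge (3,6): both already in same component {0,1,2,3,5,6}. No change.
New components: {0,1,2,3,5,6} {4}
Are 1 and 4 in the same component? no

Answer: no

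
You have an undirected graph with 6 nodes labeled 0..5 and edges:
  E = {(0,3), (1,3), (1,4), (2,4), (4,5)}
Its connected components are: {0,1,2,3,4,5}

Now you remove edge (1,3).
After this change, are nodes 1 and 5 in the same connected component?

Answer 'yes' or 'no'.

Initial components: {0,1,2,3,4,5}
Removing edge (1,3): it was a bridge — component count 1 -> 2.
New components: {0,3} {1,2,4,5}
Are 1 and 5 in the same component? yes

Answer: yes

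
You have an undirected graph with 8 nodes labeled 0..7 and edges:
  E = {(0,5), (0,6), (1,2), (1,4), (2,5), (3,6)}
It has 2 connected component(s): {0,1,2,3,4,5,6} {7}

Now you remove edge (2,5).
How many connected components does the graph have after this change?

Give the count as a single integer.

Answer: 3

Derivation:
Initial component count: 2
Remove (2,5): it was a bridge. Count increases: 2 -> 3.
  After removal, components: {0,3,5,6} {1,2,4} {7}
New component count: 3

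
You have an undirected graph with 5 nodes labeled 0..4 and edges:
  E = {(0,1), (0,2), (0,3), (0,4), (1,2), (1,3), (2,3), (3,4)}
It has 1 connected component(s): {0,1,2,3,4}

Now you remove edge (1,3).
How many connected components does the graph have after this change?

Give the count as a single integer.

Initial component count: 1
Remove (1,3): not a bridge. Count unchanged: 1.
  After removal, components: {0,1,2,3,4}
New component count: 1

Answer: 1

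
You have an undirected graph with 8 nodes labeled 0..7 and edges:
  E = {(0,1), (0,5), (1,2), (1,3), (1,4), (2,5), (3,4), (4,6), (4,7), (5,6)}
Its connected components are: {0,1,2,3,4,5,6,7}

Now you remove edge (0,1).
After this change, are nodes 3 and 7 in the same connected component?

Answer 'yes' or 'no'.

Initial components: {0,1,2,3,4,5,6,7}
Removing edge (0,1): not a bridge — component count unchanged at 1.
New components: {0,1,2,3,4,5,6,7}
Are 3 and 7 in the same component? yes

Answer: yes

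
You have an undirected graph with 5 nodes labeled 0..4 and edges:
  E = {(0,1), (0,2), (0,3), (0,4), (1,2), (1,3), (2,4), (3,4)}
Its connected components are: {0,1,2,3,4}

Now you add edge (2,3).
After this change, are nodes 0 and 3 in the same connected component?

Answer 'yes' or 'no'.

Initial components: {0,1,2,3,4}
Adding edge (2,3): both already in same component {0,1,2,3,4}. No change.
New components: {0,1,2,3,4}
Are 0 and 3 in the same component? yes

Answer: yes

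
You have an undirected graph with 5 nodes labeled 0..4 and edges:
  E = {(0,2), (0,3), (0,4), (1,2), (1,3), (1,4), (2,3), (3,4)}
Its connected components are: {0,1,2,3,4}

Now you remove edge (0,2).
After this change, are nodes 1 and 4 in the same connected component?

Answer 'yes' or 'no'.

Initial components: {0,1,2,3,4}
Removing edge (0,2): not a bridge — component count unchanged at 1.
New components: {0,1,2,3,4}
Are 1 and 4 in the same component? yes

Answer: yes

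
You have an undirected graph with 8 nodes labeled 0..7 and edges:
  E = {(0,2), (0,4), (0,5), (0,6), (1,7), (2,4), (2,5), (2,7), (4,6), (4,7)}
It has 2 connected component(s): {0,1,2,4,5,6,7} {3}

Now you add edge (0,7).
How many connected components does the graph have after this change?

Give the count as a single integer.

Answer: 2

Derivation:
Initial component count: 2
Add (0,7): endpoints already in same component. Count unchanged: 2.
New component count: 2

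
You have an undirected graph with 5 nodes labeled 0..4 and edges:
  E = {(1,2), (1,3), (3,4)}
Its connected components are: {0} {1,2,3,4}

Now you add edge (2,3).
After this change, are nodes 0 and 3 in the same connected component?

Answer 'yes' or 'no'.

Answer: no

Derivation:
Initial components: {0} {1,2,3,4}
Adding edge (2,3): both already in same component {1,2,3,4}. No change.
New components: {0} {1,2,3,4}
Are 0 and 3 in the same component? no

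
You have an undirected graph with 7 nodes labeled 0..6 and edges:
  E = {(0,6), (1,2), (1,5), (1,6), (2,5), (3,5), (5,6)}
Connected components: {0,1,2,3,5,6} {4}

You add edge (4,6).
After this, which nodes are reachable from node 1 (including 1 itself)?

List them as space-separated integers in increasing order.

Before: nodes reachable from 1: {0,1,2,3,5,6}
Adding (4,6): merges 1's component with another. Reachability grows.
After: nodes reachable from 1: {0,1,2,3,4,5,6}

Answer: 0 1 2 3 4 5 6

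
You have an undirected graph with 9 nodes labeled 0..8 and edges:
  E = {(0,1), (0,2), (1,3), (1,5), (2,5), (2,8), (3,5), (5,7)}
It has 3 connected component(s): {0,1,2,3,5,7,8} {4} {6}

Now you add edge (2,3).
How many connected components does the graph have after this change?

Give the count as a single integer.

Initial component count: 3
Add (2,3): endpoints already in same component. Count unchanged: 3.
New component count: 3

Answer: 3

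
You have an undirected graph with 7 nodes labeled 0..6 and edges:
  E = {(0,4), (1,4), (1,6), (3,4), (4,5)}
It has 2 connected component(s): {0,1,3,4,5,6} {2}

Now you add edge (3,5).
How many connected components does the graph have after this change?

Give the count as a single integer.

Initial component count: 2
Add (3,5): endpoints already in same component. Count unchanged: 2.
New component count: 2

Answer: 2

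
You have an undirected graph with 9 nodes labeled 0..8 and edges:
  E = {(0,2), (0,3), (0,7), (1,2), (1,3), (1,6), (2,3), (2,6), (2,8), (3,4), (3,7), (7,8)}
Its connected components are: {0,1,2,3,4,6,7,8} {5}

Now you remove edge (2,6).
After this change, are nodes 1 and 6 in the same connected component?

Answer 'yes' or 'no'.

Answer: yes

Derivation:
Initial components: {0,1,2,3,4,6,7,8} {5}
Removing edge (2,6): not a bridge — component count unchanged at 2.
New components: {0,1,2,3,4,6,7,8} {5}
Are 1 and 6 in the same component? yes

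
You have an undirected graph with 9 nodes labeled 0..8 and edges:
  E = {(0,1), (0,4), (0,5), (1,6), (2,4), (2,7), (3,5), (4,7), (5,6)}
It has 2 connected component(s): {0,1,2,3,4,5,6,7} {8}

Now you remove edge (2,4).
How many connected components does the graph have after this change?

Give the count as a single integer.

Initial component count: 2
Remove (2,4): not a bridge. Count unchanged: 2.
  After removal, components: {0,1,2,3,4,5,6,7} {8}
New component count: 2

Answer: 2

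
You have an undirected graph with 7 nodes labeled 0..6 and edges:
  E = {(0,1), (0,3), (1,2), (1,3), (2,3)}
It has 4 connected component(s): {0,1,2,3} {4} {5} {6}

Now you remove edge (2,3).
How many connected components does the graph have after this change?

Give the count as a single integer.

Answer: 4

Derivation:
Initial component count: 4
Remove (2,3): not a bridge. Count unchanged: 4.
  After removal, components: {0,1,2,3} {4} {5} {6}
New component count: 4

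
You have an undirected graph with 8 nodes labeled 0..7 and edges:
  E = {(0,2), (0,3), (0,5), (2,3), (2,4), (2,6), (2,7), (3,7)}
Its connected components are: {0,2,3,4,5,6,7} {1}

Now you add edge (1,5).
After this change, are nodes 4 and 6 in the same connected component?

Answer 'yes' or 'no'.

Initial components: {0,2,3,4,5,6,7} {1}
Adding edge (1,5): merges {1} and {0,2,3,4,5,6,7}.
New components: {0,1,2,3,4,5,6,7}
Are 4 and 6 in the same component? yes

Answer: yes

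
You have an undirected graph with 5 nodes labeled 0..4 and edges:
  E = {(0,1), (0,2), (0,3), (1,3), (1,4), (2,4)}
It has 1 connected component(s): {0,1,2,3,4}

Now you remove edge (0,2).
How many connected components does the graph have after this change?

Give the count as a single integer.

Answer: 1

Derivation:
Initial component count: 1
Remove (0,2): not a bridge. Count unchanged: 1.
  After removal, components: {0,1,2,3,4}
New component count: 1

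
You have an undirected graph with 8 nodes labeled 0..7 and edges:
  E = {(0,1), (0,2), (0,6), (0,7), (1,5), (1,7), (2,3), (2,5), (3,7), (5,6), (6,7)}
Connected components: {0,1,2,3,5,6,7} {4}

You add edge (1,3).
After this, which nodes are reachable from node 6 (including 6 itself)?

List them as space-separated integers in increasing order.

Answer: 0 1 2 3 5 6 7

Derivation:
Before: nodes reachable from 6: {0,1,2,3,5,6,7}
Adding (1,3): both endpoints already in same component. Reachability from 6 unchanged.
After: nodes reachable from 6: {0,1,2,3,5,6,7}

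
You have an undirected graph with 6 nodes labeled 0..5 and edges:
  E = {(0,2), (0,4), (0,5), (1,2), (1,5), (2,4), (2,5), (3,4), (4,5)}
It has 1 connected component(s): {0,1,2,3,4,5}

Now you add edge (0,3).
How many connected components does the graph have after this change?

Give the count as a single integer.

Initial component count: 1
Add (0,3): endpoints already in same component. Count unchanged: 1.
New component count: 1

Answer: 1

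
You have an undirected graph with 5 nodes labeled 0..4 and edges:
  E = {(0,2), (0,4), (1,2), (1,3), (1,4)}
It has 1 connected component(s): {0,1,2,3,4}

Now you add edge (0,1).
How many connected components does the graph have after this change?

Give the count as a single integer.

Initial component count: 1
Add (0,1): endpoints already in same component. Count unchanged: 1.
New component count: 1

Answer: 1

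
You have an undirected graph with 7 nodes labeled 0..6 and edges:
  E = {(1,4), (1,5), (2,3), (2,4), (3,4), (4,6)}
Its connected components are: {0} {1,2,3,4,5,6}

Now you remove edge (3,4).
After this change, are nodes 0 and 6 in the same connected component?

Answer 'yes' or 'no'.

Answer: no

Derivation:
Initial components: {0} {1,2,3,4,5,6}
Removing edge (3,4): not a bridge — component count unchanged at 2.
New components: {0} {1,2,3,4,5,6}
Are 0 and 6 in the same component? no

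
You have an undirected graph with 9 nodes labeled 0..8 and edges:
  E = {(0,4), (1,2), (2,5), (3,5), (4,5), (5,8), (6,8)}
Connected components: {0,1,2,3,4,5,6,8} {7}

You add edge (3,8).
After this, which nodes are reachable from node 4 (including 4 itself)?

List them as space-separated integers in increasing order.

Before: nodes reachable from 4: {0,1,2,3,4,5,6,8}
Adding (3,8): both endpoints already in same component. Reachability from 4 unchanged.
After: nodes reachable from 4: {0,1,2,3,4,5,6,8}

Answer: 0 1 2 3 4 5 6 8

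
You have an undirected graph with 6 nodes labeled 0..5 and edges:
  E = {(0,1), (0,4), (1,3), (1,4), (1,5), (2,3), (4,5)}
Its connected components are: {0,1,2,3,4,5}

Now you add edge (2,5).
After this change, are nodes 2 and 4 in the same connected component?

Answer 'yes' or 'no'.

Initial components: {0,1,2,3,4,5}
Adding edge (2,5): both already in same component {0,1,2,3,4,5}. No change.
New components: {0,1,2,3,4,5}
Are 2 and 4 in the same component? yes

Answer: yes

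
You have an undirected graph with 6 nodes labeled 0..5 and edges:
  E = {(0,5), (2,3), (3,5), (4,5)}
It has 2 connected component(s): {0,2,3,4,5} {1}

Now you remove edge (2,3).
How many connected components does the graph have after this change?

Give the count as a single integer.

Answer: 3

Derivation:
Initial component count: 2
Remove (2,3): it was a bridge. Count increases: 2 -> 3.
  After removal, components: {0,3,4,5} {1} {2}
New component count: 3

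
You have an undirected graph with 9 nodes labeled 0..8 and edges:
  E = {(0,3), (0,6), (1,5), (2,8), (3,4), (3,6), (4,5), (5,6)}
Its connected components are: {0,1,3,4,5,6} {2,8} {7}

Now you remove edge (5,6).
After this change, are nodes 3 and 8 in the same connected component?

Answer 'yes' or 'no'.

Initial components: {0,1,3,4,5,6} {2,8} {7}
Removing edge (5,6): not a bridge — component count unchanged at 3.
New components: {0,1,3,4,5,6} {2,8} {7}
Are 3 and 8 in the same component? no

Answer: no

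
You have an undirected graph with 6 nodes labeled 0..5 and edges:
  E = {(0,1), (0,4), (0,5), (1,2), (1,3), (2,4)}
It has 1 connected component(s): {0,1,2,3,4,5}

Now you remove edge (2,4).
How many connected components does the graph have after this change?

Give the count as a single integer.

Initial component count: 1
Remove (2,4): not a bridge. Count unchanged: 1.
  After removal, components: {0,1,2,3,4,5}
New component count: 1

Answer: 1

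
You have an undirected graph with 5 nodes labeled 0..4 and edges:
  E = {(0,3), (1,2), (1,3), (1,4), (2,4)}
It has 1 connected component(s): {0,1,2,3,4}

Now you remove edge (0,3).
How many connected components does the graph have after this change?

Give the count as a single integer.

Answer: 2

Derivation:
Initial component count: 1
Remove (0,3): it was a bridge. Count increases: 1 -> 2.
  After removal, components: {0} {1,2,3,4}
New component count: 2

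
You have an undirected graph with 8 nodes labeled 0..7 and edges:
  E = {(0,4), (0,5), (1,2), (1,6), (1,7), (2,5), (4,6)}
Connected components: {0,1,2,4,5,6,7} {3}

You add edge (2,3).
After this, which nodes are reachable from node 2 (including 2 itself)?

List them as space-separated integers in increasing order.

Before: nodes reachable from 2: {0,1,2,4,5,6,7}
Adding (2,3): merges 2's component with another. Reachability grows.
After: nodes reachable from 2: {0,1,2,3,4,5,6,7}

Answer: 0 1 2 3 4 5 6 7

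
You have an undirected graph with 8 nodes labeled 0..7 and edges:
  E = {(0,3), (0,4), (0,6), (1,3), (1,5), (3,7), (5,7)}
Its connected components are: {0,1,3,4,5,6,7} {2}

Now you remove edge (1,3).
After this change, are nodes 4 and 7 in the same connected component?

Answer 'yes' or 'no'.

Answer: yes

Derivation:
Initial components: {0,1,3,4,5,6,7} {2}
Removing edge (1,3): not a bridge — component count unchanged at 2.
New components: {0,1,3,4,5,6,7} {2}
Are 4 and 7 in the same component? yes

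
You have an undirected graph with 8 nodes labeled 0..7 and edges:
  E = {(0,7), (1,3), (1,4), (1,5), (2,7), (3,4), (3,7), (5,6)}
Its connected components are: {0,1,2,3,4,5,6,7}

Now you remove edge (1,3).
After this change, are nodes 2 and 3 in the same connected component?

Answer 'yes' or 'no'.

Answer: yes

Derivation:
Initial components: {0,1,2,3,4,5,6,7}
Removing edge (1,3): not a bridge — component count unchanged at 1.
New components: {0,1,2,3,4,5,6,7}
Are 2 and 3 in the same component? yes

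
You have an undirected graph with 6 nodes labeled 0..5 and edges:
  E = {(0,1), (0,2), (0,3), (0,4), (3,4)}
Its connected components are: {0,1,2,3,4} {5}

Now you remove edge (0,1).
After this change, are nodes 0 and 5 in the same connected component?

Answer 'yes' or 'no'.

Answer: no

Derivation:
Initial components: {0,1,2,3,4} {5}
Removing edge (0,1): it was a bridge — component count 2 -> 3.
New components: {0,2,3,4} {1} {5}
Are 0 and 5 in the same component? no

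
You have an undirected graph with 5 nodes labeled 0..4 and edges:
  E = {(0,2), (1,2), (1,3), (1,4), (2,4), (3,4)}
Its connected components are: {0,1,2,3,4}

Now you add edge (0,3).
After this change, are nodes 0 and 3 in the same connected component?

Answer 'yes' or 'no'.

Answer: yes

Derivation:
Initial components: {0,1,2,3,4}
Adding edge (0,3): both already in same component {0,1,2,3,4}. No change.
New components: {0,1,2,3,4}
Are 0 and 3 in the same component? yes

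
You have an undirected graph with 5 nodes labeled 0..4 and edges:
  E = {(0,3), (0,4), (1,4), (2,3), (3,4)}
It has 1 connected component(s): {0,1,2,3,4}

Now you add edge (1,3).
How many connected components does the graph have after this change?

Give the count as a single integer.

Initial component count: 1
Add (1,3): endpoints already in same component. Count unchanged: 1.
New component count: 1

Answer: 1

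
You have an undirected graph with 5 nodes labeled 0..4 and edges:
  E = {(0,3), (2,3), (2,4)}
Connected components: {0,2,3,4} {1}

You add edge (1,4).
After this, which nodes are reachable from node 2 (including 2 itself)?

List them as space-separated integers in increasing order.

Before: nodes reachable from 2: {0,2,3,4}
Adding (1,4): merges 2's component with another. Reachability grows.
After: nodes reachable from 2: {0,1,2,3,4}

Answer: 0 1 2 3 4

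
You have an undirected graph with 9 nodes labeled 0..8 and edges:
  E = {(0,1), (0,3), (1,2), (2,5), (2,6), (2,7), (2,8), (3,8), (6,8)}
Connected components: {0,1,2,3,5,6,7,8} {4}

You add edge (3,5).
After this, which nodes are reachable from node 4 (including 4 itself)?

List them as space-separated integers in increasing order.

Answer: 4

Derivation:
Before: nodes reachable from 4: {4}
Adding (3,5): both endpoints already in same component. Reachability from 4 unchanged.
After: nodes reachable from 4: {4}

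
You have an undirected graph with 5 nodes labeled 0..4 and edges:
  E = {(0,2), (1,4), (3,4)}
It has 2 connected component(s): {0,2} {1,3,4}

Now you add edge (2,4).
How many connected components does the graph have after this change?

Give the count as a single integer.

Answer: 1

Derivation:
Initial component count: 2
Add (2,4): merges two components. Count decreases: 2 -> 1.
New component count: 1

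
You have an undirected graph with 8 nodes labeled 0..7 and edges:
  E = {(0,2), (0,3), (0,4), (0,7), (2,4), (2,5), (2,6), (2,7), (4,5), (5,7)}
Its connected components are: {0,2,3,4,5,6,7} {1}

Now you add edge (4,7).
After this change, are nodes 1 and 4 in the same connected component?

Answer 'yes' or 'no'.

Answer: no

Derivation:
Initial components: {0,2,3,4,5,6,7} {1}
Adding edge (4,7): both already in same component {0,2,3,4,5,6,7}. No change.
New components: {0,2,3,4,5,6,7} {1}
Are 1 and 4 in the same component? no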